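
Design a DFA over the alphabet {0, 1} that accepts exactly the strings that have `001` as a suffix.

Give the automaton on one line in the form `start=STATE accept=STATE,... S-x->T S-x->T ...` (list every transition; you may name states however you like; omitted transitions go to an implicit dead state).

Remember how much of `001` the current input suffix matches. State s0 means no match yet; s1 means the last symbol is `0`; s2 means the last 2 symbols are `00`; s3 means the last 3 symbols are `001`. Only s3 accepts. On a mismatch, fall back to the longest proper suffix that is still a prefix of `001`.
        0   1  
>  s0   s1  s0 
   s1   s2  s0 
   s2   s2  s3 
 * s3   s1  s0 
(> = start, * = accepting)

start=s0 accept=s3 s0-0->s1 s0-1->s0 s1-0->s2 s1-1->s0 s2-0->s2 s2-1->s3 s3-0->s1 s3-1->s0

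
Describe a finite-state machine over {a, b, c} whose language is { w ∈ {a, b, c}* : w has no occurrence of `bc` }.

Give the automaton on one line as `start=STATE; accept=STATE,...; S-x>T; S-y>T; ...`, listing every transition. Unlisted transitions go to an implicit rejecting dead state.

This is the complement of 'contains `bc`'. Use the same substring-matching states — q0 through q2 holding how much of `bc` has just been matched — but flip the accepting set: everything except the trap q2 accepts.
With 3 states:
        a   b   c  
>* q0   q0  q1  q0 
 * q1   q0  q1  q2 
   q2   q2  q2  q2 
(> = start, * = accepting)

start=q0; accept=q0,q1; q0-a>q0; q0-b>q1; q0-c>q0; q1-a>q0; q1-b>q1; q1-c>q2; q2-a>q2; q2-b>q2; q2-c>q2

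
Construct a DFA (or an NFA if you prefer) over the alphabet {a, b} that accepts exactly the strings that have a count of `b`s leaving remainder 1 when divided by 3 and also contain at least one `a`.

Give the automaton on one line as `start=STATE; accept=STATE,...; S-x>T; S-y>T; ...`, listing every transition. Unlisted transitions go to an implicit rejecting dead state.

Build one automaton per condition and run them in lockstep. One (3 states) tracks the count of `b`s modulo 3; the other (3 states) tracks the count of `a`s, saturating at 2. Each combined state is a pair, one component from each; accept when both components accept. Equivalent product states are then merged.
A 6-state machine:
        a   b  
>  q0   q1  q2 
   q1   q1  q3 
   q2   q3  q4 
 * q3   q3  q5 
   q4   q5  q0 
   q5   q5  q1 
(> = start, * = accepting)

start=q0; accept=q3; q0-a>q1; q0-b>q2; q1-a>q1; q1-b>q3; q2-a>q3; q2-b>q4; q3-a>q3; q3-b>q5; q4-a>q5; q4-b>q0; q5-a>q5; q5-b>q1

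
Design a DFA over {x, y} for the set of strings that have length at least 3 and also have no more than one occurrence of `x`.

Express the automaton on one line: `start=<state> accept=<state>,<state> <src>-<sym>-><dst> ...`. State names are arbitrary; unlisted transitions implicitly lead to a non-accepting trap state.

start=S0 accept=S6,S7 S0-x->S1 S0-y->S2 S1-x->S3 S1-y->S4 S2-x->S4 S2-y->S5 S3-x->S3 S3-y->S3 S4-x->S3 S4-y->S6 S5-x->S6 S5-y->S7 S6-x->S3 S6-y->S6 S7-x->S6 S7-y->S7

Handle the two conditions separately and then intersect. One (5 states) tracks the input length, saturating at 4; the other (3 states) tracks the count of `x`s, saturating at 2. Each combined state is a pair, one component from each; accept when both components accept. Minimizing collapses redundant product states.
With 8 states:
        x   y  
>  S0   S1  S2 
   S1   S3  S4 
   S2   S4  S5 
   S3   S3  S3 
   S4   S3  S6 
   S5   S6  S7 
 * S6   S3  S6 
 * S7   S6  S7 
(> = start, * = accepting)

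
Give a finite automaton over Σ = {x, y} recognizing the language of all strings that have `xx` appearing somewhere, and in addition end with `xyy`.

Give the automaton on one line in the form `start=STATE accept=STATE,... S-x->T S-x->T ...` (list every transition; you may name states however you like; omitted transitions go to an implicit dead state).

start=q0 accept=q6 q0-x->q1 q0-y->q0 q1-x->q2 q1-y->q3 q2-x->q2 q2-y->q4 q3-x->q1 q3-y->q5 q4-x->q2 q4-y->q6 q5-x->q1 q5-y->q0 q6-x->q2 q6-y->q7 q7-x->q2 q7-y->q7

Run two small machines in parallel and take their product. One (3 states) tracks whether and how much of `xx` has been seen; the other (4 states) tracks how much of the suffix `xyy` has currently been matched. Each combined state is a pair, one component from each; accept when both components accept.
        x   y  
>  q0   q1  q0 
   q1   q2  q3 
   q2   q2  q4 
   q3   q1  q5 
   q4   q2  q6 
   q5   q1  q0 
 * q6   q2  q7 
   q7   q2  q7 
(> = start, * = accepting)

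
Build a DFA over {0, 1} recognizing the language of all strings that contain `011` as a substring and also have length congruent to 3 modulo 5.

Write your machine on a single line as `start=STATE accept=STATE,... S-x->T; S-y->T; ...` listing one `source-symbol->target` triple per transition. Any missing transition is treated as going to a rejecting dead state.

Build one automaton per condition and run them in lockstep. One (4 states) tracks whether and how much of `011` has been seen; the other (5 states) tracks the input length modulo 5. Each combined state is a pair, one component from each; accept when both components accept.
With 20 states:
       0  1 
>  A   B  C 
   B   D  E 
   C   D  F 
   D   G  H 
   E   G  I 
   F   G  J 
   G   K  L 
   H   K  M 
 * I   M  M 
   J   K  N 
   K   O  P 
   L   O  Q 
   M   Q  Q 
   N   O  A 
   O   B  R 
   P   B  S 
   Q   S  S 
   R   D  T 
   S   T  T 
   T   I  I 
(> = start, * = accepting)

start=A; accept=I; A-0->B; A-1->C; B-0->D; B-1->E; C-0->D; C-1->F; D-0->G; D-1->H; E-0->G; E-1->I; F-0->G; F-1->J; G-0->K; G-1->L; H-0->K; H-1->M; I-0->M; I-1->M; J-0->K; J-1->N; K-0->O; K-1->P; L-0->O; L-1->Q; M-0->Q; M-1->Q; N-0->O; N-1->A; O-0->B; O-1->R; P-0->B; P-1->S; Q-0->S; Q-1->S; R-0->D; R-1->T; S-0->T; S-1->T; T-0->I; T-1->I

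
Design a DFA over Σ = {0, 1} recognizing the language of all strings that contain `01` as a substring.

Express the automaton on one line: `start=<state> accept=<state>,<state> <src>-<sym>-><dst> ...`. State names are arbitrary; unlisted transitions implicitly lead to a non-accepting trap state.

start=q0 accept=q2 q0-0->q1 q0-1->q0 q1-0->q1 q1-1->q2 q2-0->q2 q2-1->q2

States q0..q1 record the length of the longest prefix of `01` that matches the current input suffix. Reaching q2 means `01` has been seen, and we stay there forever. Accept from q2.
3 states suffice.
        0   1  
>  q0   q1  q0 
   q1   q1  q2 
 * q2   q2  q2 
(> = start, * = accepting)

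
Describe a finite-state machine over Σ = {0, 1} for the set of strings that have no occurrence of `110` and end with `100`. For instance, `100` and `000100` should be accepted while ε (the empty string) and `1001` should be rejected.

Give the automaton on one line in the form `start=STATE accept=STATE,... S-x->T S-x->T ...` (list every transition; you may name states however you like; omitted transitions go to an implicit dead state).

start=S0 accept=S4 S0-0->S0 S0-1->S1 S1-0->S2 S1-1->S3 S2-0->S4 S2-1->S1 S3-0->S3 S3-1->S3 S4-0->S0 S4-1->S1

Handle the two conditions separately and then intersect. The first has 4 states tracking partial matches of the forbidden pattern `110`; the second has 4 states tracking how much of the suffix `100` has currently been matched. A product state is a pair (one from each), accepting exactly when both do. After merging equivalent states the machine shrinks.
        0   1  
>  S0   S0  S1 
   S1   S2  S3 
   S2   S4  S1 
   S3   S3  S3 
 * S4   S0  S1 
(> = start, * = accepting)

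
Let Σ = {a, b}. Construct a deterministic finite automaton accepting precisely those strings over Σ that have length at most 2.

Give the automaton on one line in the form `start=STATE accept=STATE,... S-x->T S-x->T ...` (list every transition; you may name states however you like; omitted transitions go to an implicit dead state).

start=S0 accept=S0,S1,S2 S0-a->S1 S0-b->S1 S1-a->S2 S1-b->S2 S2-a->S3 S2-b->S3 S3-a->S3 S3-b->S3

Count input length up to 3: every symbol moves from S0 toward S3, which means 'more than 2' and absorbs. Accept from {S0, S1, S2}.
With 4 states:
        a   b  
>* S0   S1  S1 
 * S1   S2  S2 
 * S2   S3  S3 
   S3   S3  S3 
(> = start, * = accepting)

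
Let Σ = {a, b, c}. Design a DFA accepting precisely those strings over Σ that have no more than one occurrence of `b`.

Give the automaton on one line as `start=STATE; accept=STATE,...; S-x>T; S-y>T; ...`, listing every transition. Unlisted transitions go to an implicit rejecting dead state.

start=q0; accept=q0,q1; q0-a>q0; q0-b>q1; q0-c>q0; q1-a>q1; q1-b>q2; q1-c>q1; q2-a>q2; q2-b>q2; q2-c>q2

Only the number of `b`s matters, and only up to 2. Make a chain q0 → q1 → q2 advanced by each `b` (with q2 absorbing); every other symbol self-loops. The accepting set is {q0, q1}.
With 3 states:
        a   b   c  
>* q0   q0  q1  q0 
 * q1   q1  q2  q1 
   q2   q2  q2  q2 
(> = start, * = accepting)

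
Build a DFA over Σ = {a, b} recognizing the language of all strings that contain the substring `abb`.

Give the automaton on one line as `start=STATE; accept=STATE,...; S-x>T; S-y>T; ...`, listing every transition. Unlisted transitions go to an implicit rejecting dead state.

start=q0; accept=q3; q0-a>q1; q0-b>q0; q1-a>q1; q1-b>q2; q2-a>q1; q2-b>q3; q3-a>q3; q3-b>q3

States q0..q2 record the length of the longest prefix of `abb` that matches the current input suffix. Reaching q3 means `abb` has been seen, and we stay there forever. Accept from q3.
        a   b  
>  q0   q1  q0 
   q1   q1  q2 
   q2   q1  q3 
 * q3   q3  q3 
(> = start, * = accepting)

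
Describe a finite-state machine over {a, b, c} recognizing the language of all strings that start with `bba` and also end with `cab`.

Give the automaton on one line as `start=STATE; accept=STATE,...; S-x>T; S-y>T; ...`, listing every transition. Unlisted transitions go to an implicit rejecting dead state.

Build one automaton per condition and run them in lockstep. The first has 5 states tracking whether the input so far still matches the prefix `bba`; the second has 4 states tracking how much of the suffix `cab` has currently been matched. A product state is a pair (one from each), accepting exactly when both do. After merging equivalent states the machine shrinks.
An 8-state machine:
        a   b   c  
>  S0   S1  S2  S1 
   S1   S1  S1  S1 
   S2   S1  S3  S1 
   S3   S4  S1  S1 
   S4   S4  S4  S5 
   S5   S6  S4  S5 
   S6   S4  S7  S5 
 * S7   S4  S4  S5 
(> = start, * = accepting)

start=S0; accept=S7; S0-a>S1; S0-b>S2; S0-c>S1; S1-a>S1; S1-b>S1; S1-c>S1; S2-a>S1; S2-b>S3; S2-c>S1; S3-a>S4; S3-b>S1; S3-c>S1; S4-a>S4; S4-b>S4; S4-c>S5; S5-a>S6; S5-b>S4; S5-c>S5; S6-a>S4; S6-b>S7; S6-c>S5; S7-a>S4; S7-b>S4; S7-c>S5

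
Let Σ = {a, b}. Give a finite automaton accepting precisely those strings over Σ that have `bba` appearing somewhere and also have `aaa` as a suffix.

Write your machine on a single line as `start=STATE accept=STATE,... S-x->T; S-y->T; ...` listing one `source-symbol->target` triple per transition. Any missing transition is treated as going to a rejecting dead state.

start=s0; accept=s9; s0-a->s1; s0-b->s2; s1-a->s3; s1-b->s2; s2-a->s1; s2-b->s4; s3-a->s5; s3-b->s2; s4-a->s6; s4-b->s4; s5-a->s5; s5-b->s2; s6-a->s7; s6-b->s8; s7-a->s9; s7-b->s8; s8-a->s6; s8-b->s8; s9-a->s9; s9-b->s8

Handle the two conditions separately and then intersect. One (4 states) tracks whether and how much of `bba` has been seen; the other (4 states) tracks how much of the suffix `aaa` has currently been matched. Each combined state is a pair, one component from each; accept when both components accept.
With 10 states:
        a   b  
>  s0   s1  s2 
   s1   s3  s2 
   s2   s1  s4 
   s3   s5  s2 
   s4   s6  s4 
   s5   s5  s2 
   s6   s7  s8 
   s7   s9  s8 
   s8   s6  s8 
 * s9   s9  s8 
(> = start, * = accepting)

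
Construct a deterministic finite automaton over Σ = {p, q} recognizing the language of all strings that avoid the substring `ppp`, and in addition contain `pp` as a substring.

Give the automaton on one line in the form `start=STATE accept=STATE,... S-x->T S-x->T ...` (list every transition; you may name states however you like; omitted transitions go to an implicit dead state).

start=s0 accept=s2,s4,s5 s0-p->s1 s0-q->s0 s1-p->s2 s1-q->s0 s2-p->s3 s2-q->s4 s3-p->s3 s3-q->s3 s4-p->s5 s4-q->s4 s5-p->s2 s5-q->s4

Build one automaton per condition and run them in lockstep. The first has 4 states tracking partial matches of the forbidden pattern `ppp`; the second has 3 states tracking whether and how much of `pp` has been seen. A product state is a pair (one from each), accepting exactly when both do.
With 6 states:
        p   q  
>  s0   s1  s0 
   s1   s2  s0 
 * s2   s3  s4 
   s3   s3  s3 
 * s4   s5  s4 
 * s5   s2  s4 
(> = start, * = accepting)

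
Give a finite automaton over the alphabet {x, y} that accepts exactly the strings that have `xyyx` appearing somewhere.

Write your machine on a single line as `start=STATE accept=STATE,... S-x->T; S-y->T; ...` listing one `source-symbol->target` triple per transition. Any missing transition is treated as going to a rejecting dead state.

start=q0; accept=q4; q0-x->q1; q0-y->q0; q1-x->q1; q1-y->q2; q2-x->q1; q2-y->q3; q3-x->q4; q3-y->q0; q4-x->q4; q4-y->q4

Track how much of `xyyx` has been matched so far: state q0 is no progress, q4 is the absorbing accept state reached once `xyyx` has occurred. Intermediate states record partial matches; on a mismatch, fall back to the longest reusable overlap.
        x   y  
>  q0   q1  q0 
   q1   q1  q2 
   q2   q1  q3 
   q3   q4  q0 
 * q4   q4  q4 
(> = start, * = accepting)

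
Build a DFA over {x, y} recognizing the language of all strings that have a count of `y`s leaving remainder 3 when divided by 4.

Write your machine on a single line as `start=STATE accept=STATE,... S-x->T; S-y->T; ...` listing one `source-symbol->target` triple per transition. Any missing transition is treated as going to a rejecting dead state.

start=A; accept=D; A-x->A; A-y->B; B-x->B; B-y->C; C-x->C; C-y->D; D-x->D; D-y->A

Keep the running count of `y`s modulo 4: each `y` advances along the cycle A → B → C → D → A while other symbols loop. Accept at D.
       x  y 
>  A   A  B 
   B   B  C 
   C   C  D 
 * D   D  A 
(> = start, * = accepting)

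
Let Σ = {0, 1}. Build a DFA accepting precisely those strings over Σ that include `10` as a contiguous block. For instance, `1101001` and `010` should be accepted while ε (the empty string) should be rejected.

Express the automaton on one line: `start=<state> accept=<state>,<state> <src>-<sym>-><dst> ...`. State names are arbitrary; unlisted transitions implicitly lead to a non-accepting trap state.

States q0..q1 record the length of the longest prefix of `10` that matches the current input suffix. Reaching q2 means `10` has been seen, and we stay there forever. Accept from q2.
        0   1  
>  q0   q0  q1 
   q1   q2  q1 
 * q2   q2  q2 
(> = start, * = accepting)

start=q0 accept=q2 q0-0->q0 q0-1->q1 q1-0->q2 q1-1->q1 q2-0->q2 q2-1->q2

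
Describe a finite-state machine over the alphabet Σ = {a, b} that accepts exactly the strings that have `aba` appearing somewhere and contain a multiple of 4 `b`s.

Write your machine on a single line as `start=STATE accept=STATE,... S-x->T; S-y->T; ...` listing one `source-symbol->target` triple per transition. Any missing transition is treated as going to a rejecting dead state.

Handle the two conditions separately and then intersect. One (4 states) tracks whether and how much of `aba` has been seen; the other (4 states) tracks the count of `b`s modulo 4. Each combined state is a pair, one component from each; accept when both components accept.
          a    b  
>  q0     q1   q2 
   q1     q1   q3 
   q2     q4   q5 
   q3     q6   q5 
   q4     q4   q7 
   q5     q8   q9 
   q6     q6  q10 
   q7    q10   q9 
   q8     q8  q11 
   q9    q12   q0 
   q10   q10  q13 
   q11   q13   q0 
   q12   q12  q14 
   q13   q13  q15 
   q14   q15   q2 
 * q15   q15   q6 
(> = start, * = accepting)

start=q0; accept=q15; q0-a->q1; q0-b->q2; q1-a->q1; q1-b->q3; q2-a->q4; q2-b->q5; q3-a->q6; q3-b->q5; q4-a->q4; q4-b->q7; q5-a->q8; q5-b->q9; q6-a->q6; q6-b->q10; q7-a->q10; q7-b->q9; q8-a->q8; q8-b->q11; q9-a->q12; q9-b->q0; q10-a->q10; q10-b->q13; q11-a->q13; q11-b->q0; q12-a->q12; q12-b->q14; q13-a->q13; q13-b->q15; q14-a->q15; q14-b->q2; q15-a->q15; q15-b->q6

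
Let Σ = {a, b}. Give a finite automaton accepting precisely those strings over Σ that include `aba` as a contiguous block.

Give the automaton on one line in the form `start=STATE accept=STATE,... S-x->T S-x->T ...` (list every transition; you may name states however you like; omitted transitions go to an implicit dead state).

start=S0 accept=S3 S0-a->S1 S0-b->S0 S1-a->S1 S1-b->S2 S2-a->S3 S2-b->S0 S3-a->S3 S3-b->S3

States S0..S2 record the length of the longest prefix of `aba` that matches the current input suffix. Reaching S3 means `aba` has been seen, and we stay there forever. Accept from S3.
A 4-state machine:
        a   b  
>  S0   S1  S0 
   S1   S1  S2 
   S2   S3  S0 
 * S3   S3  S3 
(> = start, * = accepting)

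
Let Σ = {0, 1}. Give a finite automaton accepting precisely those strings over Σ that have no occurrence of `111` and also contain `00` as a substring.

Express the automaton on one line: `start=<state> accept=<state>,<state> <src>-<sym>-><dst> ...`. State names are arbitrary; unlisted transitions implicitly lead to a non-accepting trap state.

start=S0 accept=S3,S5,S7 S0-0->S1 S0-1->S2 S1-0->S3 S1-1->S2 S2-0->S1 S2-1->S4 S3-0->S3 S3-1->S5 S4-0->S1 S4-1->S6 S5-0->S3 S5-1->S7 S6-0->S6 S6-1->S6 S7-0->S3 S7-1->S6

Run two small machines in parallel and take their product. The first has 4 states tracking partial matches of the forbidden pattern `111`; the second has 3 states tracking whether and how much of `00` has been seen. A product state is a pair (one from each), accepting exactly when both do. Minimizing collapses redundant product states.
With 8 states:
        0   1  
>  S0   S1  S2 
   S1   S3  S2 
   S2   S1  S4 
 * S3   S3  S5 
   S4   S1  S6 
 * S5   S3  S7 
   S6   S6  S6 
 * S7   S3  S6 
(> = start, * = accepting)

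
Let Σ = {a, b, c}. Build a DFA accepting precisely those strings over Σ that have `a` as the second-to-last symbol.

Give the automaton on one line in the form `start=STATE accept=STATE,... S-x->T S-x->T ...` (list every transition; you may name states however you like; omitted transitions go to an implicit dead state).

Because acceptance depends on a position counted from the end, the machine has to buffer the most recent 2 symbols. Make each state the string of the last up-to-2 symbols read; on input `x` shift the window left and append `x`. Accept when the buffered window has length 2 and begins with `a`.
With 13 states:
          a    b    c  
>  S0     S1   S2   S3 
   S1     S4   S5   S6 
   S2     S7   S8   S9 
   S3    S10  S11  S12 
 * S4     S4   S5   S6 
 * S5     S7   S8   S9 
 * S6    S10  S11  S12 
   S7     S4   S5   S6 
   S8     S7   S8   S9 
   S9    S10  S11  S12 
   S10    S4   S5   S6 
   S11    S7   S8   S9 
   S12   S10  S11  S12 
(> = start, * = accepting)

start=S0 accept=S4,S5,S6 S0-a->S1 S0-b->S2 S0-c->S3 S1-a->S4 S1-b->S5 S1-c->S6 S2-a->S7 S2-b->S8 S2-c->S9 S3-a->S10 S3-b->S11 S3-c->S12 S4-a->S4 S4-b->S5 S4-c->S6 S5-a->S7 S5-b->S8 S5-c->S9 S6-a->S10 S6-b->S11 S6-c->S12 S7-a->S4 S7-b->S5 S7-c->S6 S8-a->S7 S8-b->S8 S8-c->S9 S9-a->S10 S9-b->S11 S9-c->S12 S10-a->S4 S10-b->S5 S10-c->S6 S11-a->S7 S11-b->S8 S11-c->S9 S12-a->S10 S12-b->S11 S12-c->S12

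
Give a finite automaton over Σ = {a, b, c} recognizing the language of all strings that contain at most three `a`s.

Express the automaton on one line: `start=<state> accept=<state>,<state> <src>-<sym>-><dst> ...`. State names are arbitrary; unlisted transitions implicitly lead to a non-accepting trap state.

start=S0 accept=S0,S1,S2,S3 S0-a->S1 S0-b->S0 S0-c->S0 S1-a->S2 S1-b->S1 S1-c->S1 S2-a->S3 S2-b->S2 S2-c->S2 S3-a->S4 S3-b->S3 S3-c->S3 S4-a->S4 S4-b->S4 S4-c->S4

Only the number of `a`s matters, and only up to 4. Make a chain S0 → S1 → S2 → S3 → S4 advanced by each `a` (with S4 absorbing); every other symbol self-loops. The accepting set is {S0, S1, S2, S3}.
A 5-state machine:
        a   b   c  
>* S0   S1  S0  S0 
 * S1   S2  S1  S1 
 * S2   S3  S2  S2 
 * S3   S4  S3  S3 
   S4   S4  S4  S4 
(> = start, * = accepting)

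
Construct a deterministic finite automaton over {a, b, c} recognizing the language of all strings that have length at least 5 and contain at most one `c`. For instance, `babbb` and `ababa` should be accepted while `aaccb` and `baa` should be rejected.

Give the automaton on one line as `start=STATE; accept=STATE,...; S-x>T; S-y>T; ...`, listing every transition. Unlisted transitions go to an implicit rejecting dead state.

start=s0; accept=s10,s11; s0-a>s1; s0-b>s1; s0-c>s2; s1-a>s3; s1-b>s3; s1-c>s4; s2-a>s4; s2-b>s4; s2-c>s5; s3-a>s6; s3-b>s6; s3-c>s7; s4-a>s7; s4-b>s7; s4-c>s5; s5-a>s5; s5-b>s5; s5-c>s5; s6-a>s8; s6-b>s8; s6-c>s9; s7-a>s9; s7-b>s9; s7-c>s5; s8-a>s10; s8-b>s10; s8-c>s11; s9-a>s11; s9-b>s11; s9-c>s5; s10-a>s10; s10-b>s10; s10-c>s11; s11-a>s11; s11-b>s11; s11-c>s5

Build one automaton per condition and run them in lockstep. The first has 7 states tracking the input length, saturating at 6; the second has 3 states tracking the count of `c`s, saturating at 2. A product state is a pair (one from each), accepting exactly when both do. After merging equivalent states the machine shrinks.
A 12-state machine:
          a    b    c  
>  s0     s1   s1   s2 
   s1     s3   s3   s4 
   s2     s4   s4   s5 
   s3     s6   s6   s7 
   s4     s7   s7   s5 
   s5     s5   s5   s5 
   s6     s8   s8   s9 
   s7     s9   s9   s5 
   s8    s10  s10  s11 
   s9    s11  s11   s5 
 * s10   s10  s10  s11 
 * s11   s11  s11   s5 
(> = start, * = accepting)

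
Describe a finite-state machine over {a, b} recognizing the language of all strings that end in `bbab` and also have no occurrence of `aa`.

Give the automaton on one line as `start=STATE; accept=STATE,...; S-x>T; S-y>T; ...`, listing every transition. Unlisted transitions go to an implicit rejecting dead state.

Run two small machines in parallel and take their product. One (5 states) tracks how much of the suffix `bbab` has currently been matched; the other (3 states) tracks partial matches of the forbidden pattern `aa`. Each combined state is a pair, one component from each; accept when both components accept. Equivalent product states are then merged.
With 7 states:
        a   b  
>  S0   S1  S2 
   S1   S3  S2 
   S2   S1  S4 
   S3   S3  S3 
   S4   S5  S4 
   S5   S3  S6 
 * S6   S1  S4 
(> = start, * = accepting)

start=S0; accept=S6; S0-a>S1; S0-b>S2; S1-a>S3; S1-b>S2; S2-a>S1; S2-b>S4; S3-a>S3; S3-b>S3; S4-a>S5; S4-b>S4; S5-a>S3; S5-b>S6; S6-a>S1; S6-b>S4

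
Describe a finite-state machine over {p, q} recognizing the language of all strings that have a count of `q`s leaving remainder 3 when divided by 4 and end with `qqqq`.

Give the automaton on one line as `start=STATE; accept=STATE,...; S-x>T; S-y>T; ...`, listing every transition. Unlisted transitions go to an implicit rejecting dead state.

Run two small machines in parallel and take their product. One (4 states) tracks the count of `q`s modulo 4; the other (5 states) tracks how much of the suffix `qqqq` has currently been matched. Each combined state is a pair, one component from each; accept when both components accept. Equivalent product states are then merged.
        p   q  
>  s0   s0  s1 
   s1   s1  s2 
   s2   s2  s3 
   s3   s3  s4 
   s4   s0  s5 
   s5   s1  s6 
   s6   s2  s7 
 * s7   s3  s4 
(> = start, * = accepting)

start=s0; accept=s7; s0-p>s0; s0-q>s1; s1-p>s1; s1-q>s2; s2-p>s2; s2-q>s3; s3-p>s3; s3-q>s4; s4-p>s0; s4-q>s5; s5-p>s1; s5-q>s6; s6-p>s2; s6-q>s7; s7-p>s3; s7-q>s4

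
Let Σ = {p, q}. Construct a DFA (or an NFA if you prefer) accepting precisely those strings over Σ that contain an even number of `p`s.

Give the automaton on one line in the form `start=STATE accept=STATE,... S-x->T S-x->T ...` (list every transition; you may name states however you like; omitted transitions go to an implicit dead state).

start=s0 accept=s0 s0-p->s1 s0-q->s0 s1-p->s0 s1-q->s1

The only thing that matters is how many `p`s have appeared, reduced mod 2. Use one state per residue: s0 for 0, …, s1 for 1. Reading `p` moves to the next residue; anything else stays put. s0 is accepting.
2 states suffice.
        p   q  
>* s0   s1  s0 
   s1   s0  s1 
(> = start, * = accepting)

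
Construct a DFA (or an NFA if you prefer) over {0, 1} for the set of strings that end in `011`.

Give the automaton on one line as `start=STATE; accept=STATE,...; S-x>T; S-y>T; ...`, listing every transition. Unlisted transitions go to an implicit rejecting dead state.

Let each state record the length of the longest suffix of the input read so far that is also a prefix of `011`. S1 means the last symbol is `0`; S2 means the last 2 symbols are `01`; S3 means the last 3 symbols are `011`. Accept only at S3, where the string currently ends in `011`.
A 4-state machine:
        0   1  
>  S0   S1  S0 
   S1   S1  S2 
   S2   S1  S3 
 * S3   S1  S0 
(> = start, * = accepting)

start=S0; accept=S3; S0-0>S1; S0-1>S0; S1-0>S1; S1-1>S2; S2-0>S1; S2-1>S3; S3-0>S1; S3-1>S0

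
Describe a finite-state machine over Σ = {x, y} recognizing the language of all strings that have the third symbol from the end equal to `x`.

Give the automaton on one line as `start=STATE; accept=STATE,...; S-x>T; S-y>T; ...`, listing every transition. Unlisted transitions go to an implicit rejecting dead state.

start=S0; accept=S7,S8,S9,S10; S0-x>S1; S0-y>S2; S1-x>S3; S1-y>S4; S2-x>S5; S2-y>S6; S3-x>S7; S3-y>S8; S4-x>S9; S4-y>S10; S5-x>S11; S5-y>S12; S6-x>S13; S6-y>S14; S7-x>S7; S7-y>S8; S8-x>S9; S8-y>S10; S9-x>S11; S9-y>S12; S10-x>S13; S10-y>S14; S11-x>S7; S11-y>S8; S12-x>S9; S12-y>S10; S13-x>S11; S13-y>S12; S14-x>S13; S14-y>S14

Because acceptance depends on a position counted from the end, the machine has to buffer the most recent 3 symbols. Make each state the string of the last up-to-3 symbols read; on input `x` shift the window left and append `x`. Accept when the buffered window has length 3 and begins with `x`.
          x    y  
>  S0     S1   S2 
   S1     S3   S4 
   S2     S5   S6 
   S3     S7   S8 
   S4     S9  S10 
   S5    S11  S12 
   S6    S13  S14 
 * S7     S7   S8 
 * S8     S9  S10 
 * S9    S11  S12 
 * S10   S13  S14 
   S11    S7   S8 
   S12    S9  S10 
   S13   S11  S12 
   S14   S13  S14 
(> = start, * = accepting)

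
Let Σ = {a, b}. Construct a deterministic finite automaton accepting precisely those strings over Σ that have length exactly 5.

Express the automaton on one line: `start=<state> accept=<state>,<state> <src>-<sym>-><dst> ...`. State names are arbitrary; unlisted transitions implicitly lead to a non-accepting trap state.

start=q0 accept=q5 q0-a->q1 q0-b->q1 q1-a->q2 q1-b->q2 q2-a->q3 q2-b->q3 q3-a->q4 q3-b->q4 q4-a->q5 q4-b->q5 q5-a->q6 q5-b->q6 q6-a->q6 q6-b->q6

Count input length up to 6: every symbol moves from q0 toward q6, which means 'more than 5' and absorbs. Accept from {q5}.
7 states suffice.
        a   b  
>  q0   q1  q1 
   q1   q2  q2 
   q2   q3  q3 
   q3   q4  q4 
   q4   q5  q5 
 * q5   q6  q6 
   q6   q6  q6 
(> = start, * = accepting)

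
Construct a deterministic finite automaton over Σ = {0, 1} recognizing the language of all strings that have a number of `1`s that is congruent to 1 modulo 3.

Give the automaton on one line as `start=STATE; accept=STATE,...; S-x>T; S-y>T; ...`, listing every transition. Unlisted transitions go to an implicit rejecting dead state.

Keep the running count of `1`s modulo 3: each `1` advances along the cycle q0 → q1 → q2 → q0 while other symbols loop. Accept at q1.
A 3-state machine:
        0   1  
>  q0   q0  q1 
 * q1   q1  q2 
   q2   q2  q0 
(> = start, * = accepting)

start=q0; accept=q1; q0-0>q0; q0-1>q1; q1-0>q1; q1-1>q2; q2-0>q2; q2-1>q0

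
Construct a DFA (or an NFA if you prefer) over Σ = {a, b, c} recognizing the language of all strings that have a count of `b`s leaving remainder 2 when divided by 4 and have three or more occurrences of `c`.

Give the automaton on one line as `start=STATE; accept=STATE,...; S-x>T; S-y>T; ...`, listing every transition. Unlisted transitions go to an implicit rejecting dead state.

start=S0; accept=S14; S0-a>S0; S0-b>S1; S0-c>S2; S1-a>S1; S1-b>S3; S1-c>S4; S2-a>S2; S2-b>S4; S2-c>S5; S3-a>S3; S3-b>S6; S3-c>S7; S4-a>S4; S4-b>S7; S4-c>S8; S5-a>S5; S5-b>S8; S5-c>S9; S6-a>S6; S6-b>S0; S6-c>S10; S7-a>S7; S7-b>S10; S7-c>S11; S8-a>S8; S8-b>S11; S8-c>S12; S9-a>S9; S9-b>S12; S9-c>S9; S10-a>S10; S10-b>S2; S10-c>S13; S11-a>S11; S11-b>S13; S11-c>S14; S12-a>S12; S12-b>S14; S12-c>S12; S13-a>S13; S13-b>S5; S13-c>S15; S14-a>S14; S14-b>S15; S14-c>S14; S15-a>S15; S15-b>S9; S15-c>S15

Run two small machines in parallel and take their product. The first has 4 states tracking the count of `b`s modulo 4; the second has 5 states tracking the count of `c`s, saturating at 4. A product state is a pair (one from each), accepting exactly when both do. Equivalent product states are then merged.
A 16-state machine:
          a    b    c  
>  S0     S0   S1   S2 
   S1     S1   S3   S4 
   S2     S2   S4   S5 
   S3     S3   S6   S7 
   S4     S4   S7   S8 
   S5     S5   S8   S9 
   S6     S6   S0  S10 
   S7     S7  S10  S11 
   S8     S8  S11  S12 
   S9     S9  S12   S9 
   S10   S10   S2  S13 
   S11   S11  S13  S14 
   S12   S12  S14  S12 
   S13   S13   S5  S15 
 * S14   S14  S15  S14 
   S15   S15   S9  S15 
(> = start, * = accepting)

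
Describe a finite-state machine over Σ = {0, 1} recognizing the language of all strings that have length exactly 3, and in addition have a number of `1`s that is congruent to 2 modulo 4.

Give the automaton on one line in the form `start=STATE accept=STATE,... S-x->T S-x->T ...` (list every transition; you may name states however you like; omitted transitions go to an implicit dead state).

start=q0 accept=q8 q0-0->q1 q0-1->q2 q1-0->q3 q1-1->q4 q2-0->q4 q2-1->q5 q3-0->q6 q3-1->q7 q4-0->q7 q4-1->q8 q5-0->q8 q5-1->q9 q6-0->q10 q6-1->q11 q7-0->q11 q7-1->q12 q8-0->q12 q8-1->q13 q9-0->q13 q9-1->q10 q10-0->q10 q10-1->q11 q11-0->q11 q11-1->q12 q12-0->q12 q12-1->q13 q13-0->q13 q13-1->q10

Build one automaton per condition and run them in lockstep. One (5 states) tracks the input length, saturating at 4; the other (4 states) tracks the count of `1`s modulo 4. Each combined state is a pair, one component from each; accept when both components accept.
          0    1  
>  q0     q1   q2 
   q1     q3   q4 
   q2     q4   q5 
   q3     q6   q7 
   q4     q7   q8 
   q5     q8   q9 
   q6    q10  q11 
   q7    q11  q12 
 * q8    q12  q13 
   q9    q13  q10 
   q10   q10  q11 
   q11   q11  q12 
   q12   q12  q13 
   q13   q13  q10 
(> = start, * = accepting)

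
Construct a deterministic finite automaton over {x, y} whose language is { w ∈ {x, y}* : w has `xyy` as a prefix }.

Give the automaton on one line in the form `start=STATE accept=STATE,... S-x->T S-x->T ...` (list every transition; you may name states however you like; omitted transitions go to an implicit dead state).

Check the first 3 symbols one by one: s0 through s2 record how many have matched `xyy` so far; any wrong symbol goes to the dead state s4. After all 3 match we enter the accepting sink s3.
A 5-state machine:
        x   y  
>  s0   s1  s4 
   s1   s4  s2 
   s2   s4  s3 
 * s3   s3  s3 
   s4   s4  s4 
(> = start, * = accepting)

start=s0 accept=s3 s0-x->s1 s0-y->s4 s1-x->s4 s1-y->s2 s2-x->s4 s2-y->s3 s3-x->s3 s3-y->s3 s4-x->s4 s4-y->s4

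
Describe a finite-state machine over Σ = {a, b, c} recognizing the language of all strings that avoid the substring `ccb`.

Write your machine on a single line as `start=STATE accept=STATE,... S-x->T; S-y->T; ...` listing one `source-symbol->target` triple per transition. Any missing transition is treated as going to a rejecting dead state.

Track partial matches of the forbidden pattern `ccb`. State q3 is a dead state reached once `ccb` has occurred; every other state accepts. q0 means no part of `ccb` is currently matched.
A 4-state machine:
        a   b   c  
>* q0   q0  q0  q1 
 * q1   q0  q0  q2 
 * q2   q0  q3  q2 
   q3   q3  q3  q3 
(> = start, * = accepting)

start=q0; accept=q0,q1,q2; q0-a->q0; q0-b->q0; q0-c->q1; q1-a->q0; q1-b->q0; q1-c->q2; q2-a->q0; q2-b->q3; q2-c->q2; q3-a->q3; q3-b->q3; q3-c->q3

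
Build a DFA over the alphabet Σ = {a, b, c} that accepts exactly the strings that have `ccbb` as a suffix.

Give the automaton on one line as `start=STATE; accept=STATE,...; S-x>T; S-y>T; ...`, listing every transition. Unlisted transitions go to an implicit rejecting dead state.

start=S0; accept=S4; S0-a>S0; S0-b>S0; S0-c>S1; S1-a>S0; S1-b>S0; S1-c>S2; S2-a>S0; S2-b>S3; S2-c>S2; S3-a>S0; S3-b>S4; S3-c>S1; S4-a>S0; S4-b>S0; S4-c>S1

Let each state record the length of the longest suffix of the input read so far that is also a prefix of `ccbb`. S1 means the last symbol is `c`; S2 means the last 2 symbols are `cc`; S3 means the last 3 symbols are `ccb`; S4 means the last 4 symbols are `ccbb`. Accept only at S4, where the string currently ends in `ccbb`.
5 states suffice.
        a   b   c  
>  S0   S0  S0  S1 
   S1   S0  S0  S2 
   S2   S0  S3  S2 
   S3   S0  S4  S1 
 * S4   S0  S0  S1 
(> = start, * = accepting)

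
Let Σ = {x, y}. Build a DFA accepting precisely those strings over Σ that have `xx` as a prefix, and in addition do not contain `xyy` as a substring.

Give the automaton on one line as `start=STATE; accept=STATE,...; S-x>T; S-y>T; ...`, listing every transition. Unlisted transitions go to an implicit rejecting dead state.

start=q0; accept=q3,q4; q0-x>q1; q0-y>q2; q1-x>q3; q1-y>q2; q2-x>q2; q2-y>q2; q3-x>q3; q3-y>q4; q4-x>q3; q4-y>q2

Build one automaton per condition and run them in lockstep. The first has 4 states tracking whether the input so far still matches the prefix `xx`; the second has 4 states tracking partial matches of the forbidden pattern `xyy`. A product state is a pair (one from each), accepting exactly when both do. Minimizing collapses redundant product states.
A 5-state machine:
        x   y  
>  q0   q1  q2 
   q1   q3  q2 
   q2   q2  q2 
 * q3   q3  q4 
 * q4   q3  q2 
(> = start, * = accepting)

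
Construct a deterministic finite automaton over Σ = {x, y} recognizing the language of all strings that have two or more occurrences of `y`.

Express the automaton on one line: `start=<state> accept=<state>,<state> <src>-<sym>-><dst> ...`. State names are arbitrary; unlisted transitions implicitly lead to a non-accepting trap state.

start=q0 accept=q2,q3 q0-x->q0 q0-y->q1 q1-x->q1 q1-y->q2 q2-x->q2 q2-y->q3 q3-x->q3 q3-y->q3

Count `y`s, saturating at 3: states q0 through q2 mean 0 through 2 `y`s seen; q3 means more than 2. Each `y` increments (capped at q3); other symbols loop. Accept from {q2, q3}.
A 4-state machine:
        x   y  
>  q0   q0  q1 
   q1   q1  q2 
 * q2   q2  q3 
 * q3   q3  q3 
(> = start, * = accepting)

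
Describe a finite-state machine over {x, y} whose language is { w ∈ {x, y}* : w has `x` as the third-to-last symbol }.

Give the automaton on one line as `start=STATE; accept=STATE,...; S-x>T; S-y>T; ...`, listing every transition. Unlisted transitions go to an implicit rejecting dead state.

start=A; accept=H,I,J,K; A-x>B; A-y>C; B-x>D; B-y>E; C-x>F; C-y>G; D-x>H; D-y>I; E-x>J; E-y>K; F-x>L; F-y>M; G-x>N; G-y>O; H-x>H; H-y>I; I-x>J; I-y>K; J-x>L; J-y>M; K-x>N; K-y>O; L-x>H; L-y>I; M-x>J; M-y>K; N-x>L; N-y>M; O-x>N; O-y>O

Because acceptance depends on a position counted from the end, the machine has to buffer the most recent 3 symbols. Make each state the string of the last up-to-3 symbols read; on input `x` shift the window left and append `x`. Accept when the buffered window has length 3 and begins with `x`.
15 states suffice.
       x  y 
>  A   B  C 
   B   D  E 
   C   F  G 
   D   H  I 
   E   J  K 
   F   L  M 
   G   N  O 
 * H   H  I 
 * I   J  K 
 * J   L  M 
 * K   N  O 
   L   H  I 
   M   J  K 
   N   L  M 
   O   N  O 
(> = start, * = accepting)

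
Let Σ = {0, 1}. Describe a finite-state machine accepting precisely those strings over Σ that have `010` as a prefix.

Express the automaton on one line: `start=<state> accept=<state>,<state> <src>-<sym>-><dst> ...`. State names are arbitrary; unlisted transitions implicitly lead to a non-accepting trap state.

Walk along `010` while the input agrees: from q0 take `0` to q1, and so on. Any deviation drops to the rejecting sink q4. Once q3 is reached the prefix is confirmed and every continuation is accepted.
A 5-state machine:
        0   1  
>  q0   q1  q4 
   q1   q4  q2 
   q2   q3  q4 
 * q3   q3  q3 
   q4   q4  q4 
(> = start, * = accepting)

start=q0 accept=q3 q0-0->q1 q0-1->q4 q1-0->q4 q1-1->q2 q2-0->q3 q2-1->q4 q3-0->q3 q3-1->q3 q4-0->q4 q4-1->q4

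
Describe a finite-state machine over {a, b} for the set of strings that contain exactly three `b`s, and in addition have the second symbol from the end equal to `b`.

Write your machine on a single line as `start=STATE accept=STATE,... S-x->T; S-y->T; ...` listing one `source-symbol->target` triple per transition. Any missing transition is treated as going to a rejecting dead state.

start=S0; accept=S10,S13; S0-a->S1; S0-b->S2; S1-a->S3; S1-b->S4; S2-a->S5; S2-b->S6; S3-a->S3; S3-b->S4; S4-a->S5; S4-b->S6; S5-a->S7; S5-b->S8; S6-a->S9; S6-b->S10; S7-a->S7; S7-b->S8; S8-a->S9; S8-b->S10; S9-a->S11; S9-b->S12; S10-a->S13; S10-b->S14; S11-a->S11; S11-b->S12; S12-a->S13; S12-b->S14; S13-a->S15; S13-b->S16; S14-a->S17; S14-b->S14; S15-a->S15; S15-b->S16; S16-a->S17; S16-b->S14; S17-a->S18; S17-b->S16; S18-a->S18; S18-b->S16

Build one automaton per condition and run them in lockstep. The first has 5 states tracking the count of `b`s, saturating at 4; the second has 7 states tracking the last 2 symbols read. A product state is a pair (one from each), accepting exactly when both do.
19 states suffice.
          a    b  
>  S0     S1   S2 
   S1     S3   S4 
   S2     S5   S6 
   S3     S3   S4 
   S4     S5   S6 
   S5     S7   S8 
   S6     S9  S10 
   S7     S7   S8 
   S8     S9  S10 
   S9    S11  S12 
 * S10   S13  S14 
   S11   S11  S12 
   S12   S13  S14 
 * S13   S15  S16 
   S14   S17  S14 
   S15   S15  S16 
   S16   S17  S14 
   S17   S18  S16 
   S18   S18  S16 
(> = start, * = accepting)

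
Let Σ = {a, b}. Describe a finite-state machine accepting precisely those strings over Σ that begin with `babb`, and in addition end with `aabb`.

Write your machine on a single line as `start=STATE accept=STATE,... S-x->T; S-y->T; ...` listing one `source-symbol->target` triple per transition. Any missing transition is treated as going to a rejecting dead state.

Run two small machines in parallel and take their product. One (6 states) tracks whether the input so far still matches the prefix `babb`; the other (5 states) tracks how much of the suffix `aabb` has currently been matched. Each combined state is a pair, one component from each; accept when both components accept. After merging equivalent states the machine shrinks.
A 10-state machine:
        a   b  
>  s0   s1  s2 
   s1   s1  s1 
   s2   s3  s1 
   s3   s1  s4 
   s4   s1  s5 
   s5   s6  s5 
   s6   s7  s5 
   s7   s7  s8 
   s8   s6  s9 
 * s9   s6  s5 
(> = start, * = accepting)

start=s0; accept=s9; s0-a->s1; s0-b->s2; s1-a->s1; s1-b->s1; s2-a->s3; s2-b->s1; s3-a->s1; s3-b->s4; s4-a->s1; s4-b->s5; s5-a->s6; s5-b->s5; s6-a->s7; s6-b->s5; s7-a->s7; s7-b->s8; s8-a->s6; s8-b->s9; s9-a->s6; s9-b->s5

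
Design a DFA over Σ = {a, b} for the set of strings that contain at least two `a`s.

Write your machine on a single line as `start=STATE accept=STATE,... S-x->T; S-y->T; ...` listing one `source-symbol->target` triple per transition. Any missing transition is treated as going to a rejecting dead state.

start=q0; accept=q2,q3; q0-a->q1; q0-b->q0; q1-a->q2; q1-b->q1; q2-a->q3; q2-b->q2; q3-a->q3; q3-b->q3

Count `a`s, saturating at 3: states q0 through q2 mean 0 through 2 `a`s seen; q3 means more than 2. Each `a` increments (capped at q3); other symbols loop. Accept from {q2, q3}.
With 4 states:
        a   b  
>  q0   q1  q0 
   q1   q2  q1 
 * q2   q3  q2 
 * q3   q3  q3 
(> = start, * = accepting)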